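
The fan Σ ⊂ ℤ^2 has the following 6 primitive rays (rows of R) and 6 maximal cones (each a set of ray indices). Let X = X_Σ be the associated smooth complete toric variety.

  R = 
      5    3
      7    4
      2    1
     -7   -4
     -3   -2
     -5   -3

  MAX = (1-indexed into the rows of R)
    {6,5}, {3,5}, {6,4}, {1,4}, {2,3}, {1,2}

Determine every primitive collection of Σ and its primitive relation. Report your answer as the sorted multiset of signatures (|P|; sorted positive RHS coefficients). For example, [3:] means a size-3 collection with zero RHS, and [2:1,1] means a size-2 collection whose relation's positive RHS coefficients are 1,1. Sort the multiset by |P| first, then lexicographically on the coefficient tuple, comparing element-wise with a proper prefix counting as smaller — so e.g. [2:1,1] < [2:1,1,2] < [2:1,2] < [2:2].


|primitive collections| = 9. Relations:

  P = {1,6}:  v_{1} + v_{6} = 0  ⟹  sig = [2:]
  P = {2,4}:  v_{2} + v_{4} = 0  ⟹  sig = [2:]
  P = {1,3}:  v_{1} + v_{3} = v_{2}  ⟹  sig = [2:1]
  P = {1,5}:  v_{1} + v_{5} = v_{3}  ⟹  sig = [2:1]
  P = {2,6}:  v_{2} + v_{6} = v_{3}  ⟹  sig = [2:1]
  P = {3,4}:  v_{3} + v_{4} = v_{6}  ⟹  sig = [2:1]
  P = {3,6}:  v_{3} + v_{6} = v_{5}  ⟹  sig = [2:1]
  P = {2,5}:  v_{2} + v_{5} = 2·v_{3}  ⟹  sig = [2:2]
  P = {4,5}:  v_{4} + v_{5} = 2·v_{6}  ⟹  sig = [2:2]

Hence PRS(X_Σ) =
    [2:]
    [2:]
    [2:1]
    [2:1]
    [2:1]
    [2:1]
    [2:1]
    [2:2]
    [2:2]


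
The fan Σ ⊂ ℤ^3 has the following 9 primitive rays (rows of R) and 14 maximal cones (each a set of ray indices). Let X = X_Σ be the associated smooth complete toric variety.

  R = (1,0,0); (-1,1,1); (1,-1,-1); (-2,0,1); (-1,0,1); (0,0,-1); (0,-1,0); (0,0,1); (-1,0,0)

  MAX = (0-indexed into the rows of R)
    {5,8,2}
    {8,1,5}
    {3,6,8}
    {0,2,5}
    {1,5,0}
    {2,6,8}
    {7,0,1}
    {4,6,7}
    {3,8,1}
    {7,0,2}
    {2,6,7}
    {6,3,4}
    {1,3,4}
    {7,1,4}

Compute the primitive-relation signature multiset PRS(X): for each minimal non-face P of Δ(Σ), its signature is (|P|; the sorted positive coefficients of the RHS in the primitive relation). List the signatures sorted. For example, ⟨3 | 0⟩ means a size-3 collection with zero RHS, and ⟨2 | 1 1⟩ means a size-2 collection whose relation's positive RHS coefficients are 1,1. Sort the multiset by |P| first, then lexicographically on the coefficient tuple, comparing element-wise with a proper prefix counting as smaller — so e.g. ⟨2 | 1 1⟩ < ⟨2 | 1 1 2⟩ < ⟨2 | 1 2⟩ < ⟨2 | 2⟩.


Δ(Σ) — 9 vertices, 15 min non-faces:

  P = {0,8}:  v_{0} + v_{8} = 0  so sig = ⟨2 | 0⟩
  P = {1,2}:  v_{1} + v_{2} = 0  so sig = ⟨2 | 0⟩
  P = {5,7}:  v_{5} + v_{7} = 0  so sig = ⟨2 | 0⟩
  P = {0,3}:  v_{0} + v_{3} = v_{4}  so sig = ⟨2 | 1⟩
  P = {0,4}:  v_{0} + v_{4} = v_{7}  so sig = ⟨2 | 1⟩
  P = {1,6}:  v_{1} + v_{6} = v_{4}  so sig = ⟨2 | 1⟩
  P = {2,4}:  v_{2} + v_{4} = v_{6}  so sig = ⟨2 | 1⟩
  P = {4,5}:  v_{4} + v_{5} = v_{8}  so sig = ⟨2 | 1⟩
  P = {4,8}:  v_{4} + v_{8} = v_{3}  so sig = ⟨2 | 1⟩
  P = {7,8}:  v_{7} + v_{8} = v_{4}  so sig = ⟨2 | 1⟩
  P = {0,6}:  v_{0} + v_{6} = v_{2} + v_{7}  so sig = ⟨2 | 1 1⟩
  P = {2,3}:  v_{2} + v_{3} = v_{6} + v_{8}  so sig = ⟨2 | 1 1⟩
  P = {5,6}:  v_{5} + v_{6} = v_{2} + v_{8}  so sig = ⟨2 | 1 1⟩
  P = {3,5}:  v_{3} + v_{5} = 2·v_{8}  so sig = ⟨2 | 2⟩
  P = {3,7}:  v_{3} + v_{7} = 2·v_{4}  so sig = ⟨2 | 2⟩

so the primitive-relation signature multiset is
    ⟨2 | 0⟩
    ⟨2 | 0⟩
    ⟨2 | 0⟩
    ⟨2 | 1⟩
    ⟨2 | 1⟩
    ⟨2 | 1⟩
    ⟨2 | 1⟩
    ⟨2 | 1⟩
    ⟨2 | 1⟩
    ⟨2 | 1⟩
    ⟨2 | 1 1⟩
    ⟨2 | 1 1⟩
    ⟨2 | 1 1⟩
    ⟨2 | 2⟩
    ⟨2 | 2⟩


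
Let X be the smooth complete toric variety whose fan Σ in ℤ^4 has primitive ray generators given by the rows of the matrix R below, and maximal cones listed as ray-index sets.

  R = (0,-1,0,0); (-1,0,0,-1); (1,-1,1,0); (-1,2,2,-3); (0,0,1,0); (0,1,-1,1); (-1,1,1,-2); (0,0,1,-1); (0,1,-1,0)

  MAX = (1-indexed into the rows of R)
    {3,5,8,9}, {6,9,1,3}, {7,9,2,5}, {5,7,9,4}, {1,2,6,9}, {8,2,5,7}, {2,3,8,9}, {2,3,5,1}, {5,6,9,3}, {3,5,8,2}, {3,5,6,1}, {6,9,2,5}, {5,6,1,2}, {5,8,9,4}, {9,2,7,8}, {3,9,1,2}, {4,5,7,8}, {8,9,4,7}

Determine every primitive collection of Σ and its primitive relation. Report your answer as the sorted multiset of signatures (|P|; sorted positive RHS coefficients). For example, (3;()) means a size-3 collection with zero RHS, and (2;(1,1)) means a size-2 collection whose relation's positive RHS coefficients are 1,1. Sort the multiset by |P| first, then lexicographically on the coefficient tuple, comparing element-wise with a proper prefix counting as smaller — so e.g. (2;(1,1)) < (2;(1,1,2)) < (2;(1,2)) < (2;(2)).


Primitive collections (14):

  • {1,4}:  v_{1} + v_{4} = v_{7} + v_{8}  so sig = (2;(1,1))
  • {1,7}:  v_{1} + v_{7} = v_{2} + v_{8}  so sig = (2;(1,1))
  • {1,8}:  v_{1} + v_{8} = v_{2} + v_{3}  so sig = (2;(1,1))
  • {6,8}:  v_{6} + v_{8} = v_{5} + v_{9}  so sig = (2;(1,1))
  • {3,4}:  v_{3} + v_{4} = v_{5} + 3·v_{8} + v_{9}  so sig = (2;(1,1,3))
  • {4,6}:  v_{4} + v_{6} = 2·v_{5} + v_{7} + 2·v_{9}  so sig = (2;(1,2,2))
  • {6,7}:  v_{6} + v_{7} = v_{2} + 2·v_{5} + 2·v_{9}  so sig = (2;(1,2,2))
  • {2,4}:  v_{2} + v_{4} = 2·v_{7}  so sig = (2;(2))
  • {3,7}:  v_{3} + v_{7} = 2·v_{8}  so sig = (2;(2))
  • {1,5,9}:  v_{1} + v_{5} + v_{9} = 0  so sig = (3;())
  • {2,3,6}:  v_{2} + v_{3} + v_{6} = 0  so sig = (3;())
  • {2,3,5,9}:  v_{2} + v_{3} + v_{5} + v_{9} = v_{8}  so sig = (4;(1))
  • {2,5,8,9}:  v_{2} + v_{5} + v_{8} + v_{9} = v_{7}  so sig = (4;(1))
  • {5,7,8,9}:  v_{5} + v_{7} + v_{8} + v_{9} = v_{4}  so sig = (4;(1))

Sorted signature multiset PRS(X):
    (2;(1,1))
    (2;(1,1))
    (2;(1,1))
    (2;(1,1))
    (2;(1,1,3))
    (2;(1,2,2))
    (2;(1,2,2))
    (2;(2))
    (2;(2))
    (3;())
    (3;())
    (4;(1))
    (4;(1))
    (4;(1))


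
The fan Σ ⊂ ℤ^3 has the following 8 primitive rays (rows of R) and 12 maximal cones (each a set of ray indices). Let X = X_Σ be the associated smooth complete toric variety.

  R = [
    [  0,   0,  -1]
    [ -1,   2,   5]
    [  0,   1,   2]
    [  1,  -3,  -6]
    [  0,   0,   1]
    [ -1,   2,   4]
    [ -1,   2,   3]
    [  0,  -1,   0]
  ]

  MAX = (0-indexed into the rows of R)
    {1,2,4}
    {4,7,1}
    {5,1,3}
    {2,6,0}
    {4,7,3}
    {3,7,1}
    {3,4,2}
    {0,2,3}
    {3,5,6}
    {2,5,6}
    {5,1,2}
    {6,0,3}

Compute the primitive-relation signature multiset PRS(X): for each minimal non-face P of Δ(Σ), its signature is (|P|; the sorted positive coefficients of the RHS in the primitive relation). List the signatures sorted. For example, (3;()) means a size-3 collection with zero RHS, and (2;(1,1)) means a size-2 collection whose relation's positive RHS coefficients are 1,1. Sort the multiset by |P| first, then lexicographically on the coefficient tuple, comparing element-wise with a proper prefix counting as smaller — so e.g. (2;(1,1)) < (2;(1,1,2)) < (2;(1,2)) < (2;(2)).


Δ(Σ) — 8 vertices, 14 min non-faces:

  {0,4}:  v_{0} + v_{4} = 0  so sig = (2;())
  {0,1}:  v_{0} + v_{1} = v_{5}  so sig = (2;(1))
  {0,5}:  v_{0} + v_{5} = v_{6}  so sig = (2;(1))
  {4,5}:  v_{4} + v_{5} = v_{1}  so sig = (2;(1))
  {4,6}:  v_{4} + v_{6} = v_{5}  so sig = (2;(1))
  {0,7}:  v_{0} + v_{7} = v_{1} + v_{3}  so sig = (2;(1,1))
  {6,7}:  v_{6} + v_{7} = v_{1} + v_{3} + v_{5}  so sig = (2;(1,1,1))
  {5,7}:  v_{5} + v_{7} = 2·v_{1} + v_{3}  so sig = (2;(1,2))
  {1,6}:  v_{1} + v_{6} = 2·v_{5}  so sig = (2;(2))
  {2,7}:  v_{2} + v_{7} = 2·v_{4}  so sig = (2;(2))
  {2,3,5}:  v_{2} + v_{3} + v_{5} = 0  so sig = (3;())
  {1,2,3}:  v_{1} + v_{2} + v_{3} = v_{4}  so sig = (3;(1))
  {1,3,4}:  v_{1} + v_{3} + v_{4} = v_{7}  so sig = (3;(1))
  {2,3,6}:  v_{2} + v_{3} + v_{6} = v_{0}  so sig = (3;(1))

Hence PRS(X_Σ) =
[(2;()), (2;(1)), (2;(1)), (2;(1)), (2;(1)), (2;(1,1)), (2;(1,1,1)), (2;(1,2)), (2;(2)), (2;(2)), (3;()), (3;(1)), (3;(1)), (3;(1))]


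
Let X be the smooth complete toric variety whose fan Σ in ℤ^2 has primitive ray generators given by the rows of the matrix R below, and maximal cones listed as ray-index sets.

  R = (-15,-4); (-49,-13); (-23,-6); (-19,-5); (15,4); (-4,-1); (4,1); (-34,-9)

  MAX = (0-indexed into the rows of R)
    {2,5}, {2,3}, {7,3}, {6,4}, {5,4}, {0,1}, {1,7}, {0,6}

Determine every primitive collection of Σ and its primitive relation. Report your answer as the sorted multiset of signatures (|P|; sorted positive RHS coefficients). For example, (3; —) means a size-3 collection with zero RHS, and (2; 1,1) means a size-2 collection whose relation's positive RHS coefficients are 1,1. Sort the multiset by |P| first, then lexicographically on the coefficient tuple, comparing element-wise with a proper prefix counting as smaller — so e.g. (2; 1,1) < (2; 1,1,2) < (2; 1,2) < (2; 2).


Minimal non-faces — 20 found among 8 rays, 8 max cones:

  P={0,4}:  v_{0} + v_{4} = 0  ⇒ sig = (2; —)
  P={5,6}:  v_{5} + v_{6} = 0  ⇒ sig = (2; —)
  P={0,3}:  v_{0} + v_{3} = v_{7}  ⇒ sig = (2; 1)
  P={0,5}:  v_{0} + v_{5} = v_{3}  ⇒ sig = (2; 1)
  P={0,7}:  v_{0} + v_{7} = v_{1}  ⇒ sig = (2; 1)
  P={1,4}:  v_{1} + v_{4} = v_{7}  ⇒ sig = (2; 1)
  P={2,6}:  v_{2} + v_{6} = v_{3}  ⇒ sig = (2; 1)
  P={3,4}:  v_{3} + v_{4} = v_{5}  ⇒ sig = (2; 1)
  P={3,5}:  v_{3} + v_{5} = v_{2}  ⇒ sig = (2; 1)
  P={3,6}:  v_{3} + v_{6} = v_{0}  ⇒ sig = (2; 1)
  P={4,7}:  v_{4} + v_{7} = v_{3}  ⇒ sig = (2; 1)
  P={1,5}:  v_{1} + v_{5} = v_{3} + v_{7}  ⇒ sig = (2; 1,1)
  P={1,2}:  v_{1} + v_{2} = 2·v_{3} + v_{7}  ⇒ sig = (2; 1,2)
  P={0,2}:  v_{0} + v_{2} = 2·v_{3}  ⇒ sig = (2; 2)
  P={1,3}:  v_{1} + v_{3} = 2·v_{7}  ⇒ sig = (2; 2)
  P={2,4}:  v_{2} + v_{4} = 2·v_{5}  ⇒ sig = (2; 2)
  P={5,7}:  v_{5} + v_{7} = 2·v_{3}  ⇒ sig = (2; 2)
  P={6,7}:  v_{6} + v_{7} = 2·v_{0}  ⇒ sig = (2; 2)
  P={1,6}:  v_{1} + v_{6} = 3·v_{0}  ⇒ sig = (2; 3)
  P={2,7}:  v_{2} + v_{7} = 3·v_{3}  ⇒ sig = (2; 3)

Signatures (|P|; sorted positive RHS coefficients), sorted:
    (2; —)
    (2; —)
    (2; 1)
    (2; 1)
    (2; 1)
    (2; 1)
    (2; 1)
    (2; 1)
    (2; 1)
    (2; 1)
    (2; 1)
    (2; 1,1)
    (2; 1,2)
    (2; 2)
    (2; 2)
    (2; 2)
    (2; 2)
    (2; 2)
    (2; 3)
    (2; 3)


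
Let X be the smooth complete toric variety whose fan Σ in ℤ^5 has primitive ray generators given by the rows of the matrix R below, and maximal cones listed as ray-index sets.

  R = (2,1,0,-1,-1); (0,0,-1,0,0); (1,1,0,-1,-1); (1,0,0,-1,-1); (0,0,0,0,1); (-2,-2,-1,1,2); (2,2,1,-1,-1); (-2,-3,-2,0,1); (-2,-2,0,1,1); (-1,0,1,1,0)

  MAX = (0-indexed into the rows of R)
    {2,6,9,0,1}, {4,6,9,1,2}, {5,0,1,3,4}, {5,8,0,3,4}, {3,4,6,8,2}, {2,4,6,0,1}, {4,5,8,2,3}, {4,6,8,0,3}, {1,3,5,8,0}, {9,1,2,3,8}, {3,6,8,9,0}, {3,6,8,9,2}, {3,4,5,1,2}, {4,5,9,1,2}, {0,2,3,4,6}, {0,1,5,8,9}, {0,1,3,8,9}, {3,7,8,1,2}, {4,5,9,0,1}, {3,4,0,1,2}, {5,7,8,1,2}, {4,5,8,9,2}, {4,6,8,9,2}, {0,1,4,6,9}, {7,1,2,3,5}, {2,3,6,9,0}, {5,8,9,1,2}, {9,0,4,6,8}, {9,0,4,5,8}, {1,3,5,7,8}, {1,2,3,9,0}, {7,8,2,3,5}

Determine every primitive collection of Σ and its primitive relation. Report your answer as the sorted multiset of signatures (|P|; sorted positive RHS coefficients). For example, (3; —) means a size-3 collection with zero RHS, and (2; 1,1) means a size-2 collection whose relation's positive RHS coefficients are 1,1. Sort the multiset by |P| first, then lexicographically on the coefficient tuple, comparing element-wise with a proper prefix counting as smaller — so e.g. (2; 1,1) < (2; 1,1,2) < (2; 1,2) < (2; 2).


14 minimal non-faces of Δ(Σ) (on 10 rays):

  {5,6}:  v_{5} + v_{6} = v_{4} — sig = (2; 1)
  {6,7}:  v_{6} + v_{7} = v_{2} + v_{3} + v_{5} — sig = (2; 1,1,1)
  {0,7}:  v_{0} + v_{7} = v_{1} + 2·v_{3} + v_{5} — sig = (2; 1,1,2)
  {4,7}:  v_{4} + v_{7} = v_{2} + v_{3} + 2·v_{5} — sig = (2; 1,1,2)
  {7,9}:  v_{7} + v_{9} = v_{1} + v_{2} + 2·v_{8} — sig = (2; 1,1,2)
  {1,6,8}:  v_{1} + v_{6} + v_{8} = 0 — sig = (3; —)
  {0,2,8}:  v_{0} + v_{2} + v_{8} = v_{3} — sig = (3; 1)
  {1,4,8}:  v_{1} + v_{4} + v_{8} = v_{5} — sig = (3; 1)
  {3,5,9}:  v_{3} + v_{5} + v_{9} = v_{8} — sig = (3; 1)
  {1,3,6}:  v_{1} + v_{3} + v_{6} = v_{0} + v_{2} — sig = (3; 1,1)
  {3,4,9}:  v_{3} + v_{4} + v_{9} = v_{6} + v_{8} — sig = (3; 1,1)
  {0,2,5}:  v_{0} + v_{2} + v_{5} = v_{1} + v_{3} + v_{4} — sig = (3; 1,1,1)
  {0,2,4,9}:  v_{0} + v_{2} + v_{4} + v_{9} = v_{6} — sig = (4; 1)
  {1,2,3,5,8}:  v_{1} + v_{2} + v_{3} + v_{5} + v_{8} = v_{7} — sig = (5; 1)

so the primitive-relation signature multiset is
{ (2; 1),  (2; 1,1,1),  (2; 1,1,2) ×3,  (3; —),  (3; 1) ×3,  (3; 1,1) ×2,  (3; 1,1,1),  (4; 1),  (5; 1) }


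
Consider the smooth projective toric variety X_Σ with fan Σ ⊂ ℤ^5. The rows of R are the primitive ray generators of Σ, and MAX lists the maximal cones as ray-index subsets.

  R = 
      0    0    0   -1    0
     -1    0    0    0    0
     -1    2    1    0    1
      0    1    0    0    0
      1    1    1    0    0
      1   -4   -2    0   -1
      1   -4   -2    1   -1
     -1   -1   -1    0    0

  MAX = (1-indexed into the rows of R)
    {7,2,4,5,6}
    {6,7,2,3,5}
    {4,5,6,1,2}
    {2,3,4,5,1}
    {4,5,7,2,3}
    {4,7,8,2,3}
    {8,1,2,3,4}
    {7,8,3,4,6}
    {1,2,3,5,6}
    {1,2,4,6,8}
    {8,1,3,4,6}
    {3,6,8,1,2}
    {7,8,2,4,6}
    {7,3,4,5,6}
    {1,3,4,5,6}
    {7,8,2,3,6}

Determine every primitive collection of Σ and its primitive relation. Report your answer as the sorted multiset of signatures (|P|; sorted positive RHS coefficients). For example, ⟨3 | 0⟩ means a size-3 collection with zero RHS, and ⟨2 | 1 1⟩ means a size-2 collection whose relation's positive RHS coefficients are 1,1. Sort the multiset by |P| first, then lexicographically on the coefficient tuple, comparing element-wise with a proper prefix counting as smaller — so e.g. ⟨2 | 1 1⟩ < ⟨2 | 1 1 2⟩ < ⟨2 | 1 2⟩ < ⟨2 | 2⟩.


Primitive collections (3):

  • {5,8}:  v_{5} + v_{8} = 0  so sig = ⟨2 | 0⟩
  • {1,7}:  v_{1} + v_{7} = v_{6}  so sig = ⟨2 | 1⟩
  • {2,3,4,6}:  v_{2} + v_{3} + v_{4} + v_{6} = v_{8}  so sig = ⟨4 | 1⟩

Signatures (|P|; sorted positive RHS coefficients), sorted:
    ⟨2 | 0⟩
    ⟨2 | 1⟩
    ⟨4 | 1⟩


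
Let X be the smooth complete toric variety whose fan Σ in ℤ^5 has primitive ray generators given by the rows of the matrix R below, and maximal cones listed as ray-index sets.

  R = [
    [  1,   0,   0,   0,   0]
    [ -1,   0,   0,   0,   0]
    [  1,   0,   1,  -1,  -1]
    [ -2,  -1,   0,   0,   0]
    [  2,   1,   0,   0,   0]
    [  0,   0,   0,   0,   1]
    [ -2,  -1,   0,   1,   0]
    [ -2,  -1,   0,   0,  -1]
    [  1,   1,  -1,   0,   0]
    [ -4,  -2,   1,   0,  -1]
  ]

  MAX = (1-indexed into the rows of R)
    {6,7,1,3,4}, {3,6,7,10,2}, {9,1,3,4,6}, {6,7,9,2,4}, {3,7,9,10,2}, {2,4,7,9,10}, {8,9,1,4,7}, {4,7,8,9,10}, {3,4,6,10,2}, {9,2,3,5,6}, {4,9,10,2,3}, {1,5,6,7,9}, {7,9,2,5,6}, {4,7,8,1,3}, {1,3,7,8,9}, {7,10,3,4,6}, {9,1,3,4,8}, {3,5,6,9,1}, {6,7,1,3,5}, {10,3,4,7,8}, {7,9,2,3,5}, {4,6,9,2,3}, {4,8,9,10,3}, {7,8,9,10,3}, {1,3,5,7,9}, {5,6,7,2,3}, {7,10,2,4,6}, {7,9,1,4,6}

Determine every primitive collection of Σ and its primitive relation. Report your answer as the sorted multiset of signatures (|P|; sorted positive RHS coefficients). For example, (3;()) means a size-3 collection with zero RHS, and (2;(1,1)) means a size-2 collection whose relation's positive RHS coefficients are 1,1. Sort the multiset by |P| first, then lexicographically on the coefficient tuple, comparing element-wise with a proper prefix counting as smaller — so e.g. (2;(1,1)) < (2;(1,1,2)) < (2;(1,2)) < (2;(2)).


11 minimal non-faces of Δ(Σ) (on 10 rays):

  P = {1,2}:  v_{1} + v_{2} = 0  so sig = (2;())
  P = {4,5}:  v_{4} + v_{5} = 0  so sig = (2;())
  P = {6,8}:  v_{6} + v_{8} = v_{4}  so sig = (2;(1))
  P = {2,8}:  v_{2} + v_{8} = v_{9} + v_{10}  so sig = (2;(1,1))
  P = {1,10}:  v_{1} + v_{10} = v_{3} + v_{4} + v_{7}  so sig = (2;(1,1,1))
  P = {5,8}:  v_{5} + v_{8} = v_{3} + v_{7} + v_{9}  so sig = (2;(1,1,1))
  P = {5,10}:  v_{5} + v_{10} = v_{2} + v_{3} + v_{7}  so sig = (2;(1,1,1))
  P = {6,9,10}:  v_{6} + v_{9} + v_{10} = v_{2} + v_{4}  so sig = (3;(1,1))
  P = {3,6,7,9}:  v_{3} + v_{6} + v_{7} + v_{9} = 0  so sig = (4;())
  P = {2,3,4,7}:  v_{2} + v_{3} + v_{4} + v_{7} = v_{10}  so sig = (4;(1))
  P = {3,4,7,9}:  v_{3} + v_{4} + v_{7} + v_{9} = v_{8}  so sig = (4;(1))

so the primitive-relation signature multiset is
{ (2;()) ×2,  (2;(1)),  (2;(1,1)),  (2;(1,1,1)) ×3,  (3;(1,1)),  (4;()),  (4;(1)) ×2 }


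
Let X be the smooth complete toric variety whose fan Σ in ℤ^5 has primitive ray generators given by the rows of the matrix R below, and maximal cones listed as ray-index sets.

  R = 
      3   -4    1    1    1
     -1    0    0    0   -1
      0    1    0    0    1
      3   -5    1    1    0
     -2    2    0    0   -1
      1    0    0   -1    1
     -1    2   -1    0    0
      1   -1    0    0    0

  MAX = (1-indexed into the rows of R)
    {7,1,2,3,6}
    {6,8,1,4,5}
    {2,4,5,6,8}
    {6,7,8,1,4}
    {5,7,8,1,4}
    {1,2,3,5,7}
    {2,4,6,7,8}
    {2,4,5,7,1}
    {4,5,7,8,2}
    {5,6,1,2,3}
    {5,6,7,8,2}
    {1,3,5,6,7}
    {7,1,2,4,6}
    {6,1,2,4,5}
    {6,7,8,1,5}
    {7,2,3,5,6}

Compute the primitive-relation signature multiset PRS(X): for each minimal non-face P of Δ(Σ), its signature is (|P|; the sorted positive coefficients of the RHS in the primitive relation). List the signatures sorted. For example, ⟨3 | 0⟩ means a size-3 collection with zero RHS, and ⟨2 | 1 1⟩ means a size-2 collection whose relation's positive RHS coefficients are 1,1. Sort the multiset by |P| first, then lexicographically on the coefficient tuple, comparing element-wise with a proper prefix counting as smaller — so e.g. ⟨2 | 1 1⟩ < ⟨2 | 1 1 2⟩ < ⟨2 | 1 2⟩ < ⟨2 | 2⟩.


The 5 primitive collections of Σ (r=8, n=5):

  {3,4}:  v_{3} + v_{4} = v_{1}  ⇒ sig = ⟨2 | 1⟩
  {3,8}:  v_{3} + v_{8} = v_{1} + v_{5} + v_{6} + v_{7}  ⇒ sig = ⟨2 | 1 1 1 1⟩
  {1,2,8}:  v_{1} + v_{2} + v_{8} = v_{4}  ⇒ sig = ⟨3 | 1⟩
  {4,5,6,7}:  v_{4} + v_{5} + v_{6} + v_{7} = v_{8}  ⇒ sig = ⟨4 | 1⟩
  {1,2,5,6,7}:  v_{1} + v_{2} + v_{5} + v_{6} + v_{7} = 0  ⇒ sig = ⟨5 | 0⟩

Hence PRS(X_Σ) =
[⟨2 | 1⟩, ⟨2 | 1 1 1 1⟩, ⟨3 | 1⟩, ⟨4 | 1⟩, ⟨5 | 0⟩]


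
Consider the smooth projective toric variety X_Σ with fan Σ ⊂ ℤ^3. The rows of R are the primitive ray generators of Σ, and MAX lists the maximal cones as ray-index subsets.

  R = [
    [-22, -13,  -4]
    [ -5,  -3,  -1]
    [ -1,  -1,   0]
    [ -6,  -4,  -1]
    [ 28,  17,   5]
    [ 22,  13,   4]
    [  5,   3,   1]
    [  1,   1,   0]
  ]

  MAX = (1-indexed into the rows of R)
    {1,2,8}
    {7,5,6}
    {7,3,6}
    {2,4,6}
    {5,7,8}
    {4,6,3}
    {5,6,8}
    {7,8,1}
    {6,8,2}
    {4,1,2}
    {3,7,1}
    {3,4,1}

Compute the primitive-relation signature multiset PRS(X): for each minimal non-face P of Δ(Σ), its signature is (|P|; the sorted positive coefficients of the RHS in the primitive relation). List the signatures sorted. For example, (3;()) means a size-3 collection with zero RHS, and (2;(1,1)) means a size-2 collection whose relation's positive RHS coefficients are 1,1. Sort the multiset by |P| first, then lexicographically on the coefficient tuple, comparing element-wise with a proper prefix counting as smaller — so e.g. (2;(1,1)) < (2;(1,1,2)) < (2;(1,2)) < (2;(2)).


Minimal non-faces — 11 found among 8 rays, 12 max cones:

  P={1,6}:  v_{1} + v_{6} = 0  →  sig = (2;())
  P={2,7}:  v_{2} + v_{7} = 0  →  sig = (2;())
  P={3,8}:  v_{3} + v_{8} = 0  →  sig = (2;())
  P={2,3}:  v_{2} + v_{3} = v_{4}  →  sig = (2;(1))
  P={4,5}:  v_{4} + v_{5} = v_{6}  →  sig = (2;(1))
  P={4,7}:  v_{4} + v_{7} = v_{3}  →  sig = (2;(1))
  P={4,8}:  v_{4} + v_{8} = v_{2}  →  sig = (2;(1))
  P={1,5}:  v_{1} + v_{5} = v_{7} + v_{8}  →  sig = (2;(1,1))
  P={2,5}:  v_{2} + v_{5} = v_{6} + v_{8}  →  sig = (2;(1,1))
  P={3,5}:  v_{3} + v_{5} = v_{6} + v_{7}  →  sig = (2;(1,1))
  P={6,7,8}:  v_{6} + v_{7} + v_{8} = v_{5}  →  sig = (3;(1))

Hence PRS(X_Σ) =
{ (2;()) ×3,  (2;(1)) ×4,  (2;(1,1)) ×3,  (3;(1)) }


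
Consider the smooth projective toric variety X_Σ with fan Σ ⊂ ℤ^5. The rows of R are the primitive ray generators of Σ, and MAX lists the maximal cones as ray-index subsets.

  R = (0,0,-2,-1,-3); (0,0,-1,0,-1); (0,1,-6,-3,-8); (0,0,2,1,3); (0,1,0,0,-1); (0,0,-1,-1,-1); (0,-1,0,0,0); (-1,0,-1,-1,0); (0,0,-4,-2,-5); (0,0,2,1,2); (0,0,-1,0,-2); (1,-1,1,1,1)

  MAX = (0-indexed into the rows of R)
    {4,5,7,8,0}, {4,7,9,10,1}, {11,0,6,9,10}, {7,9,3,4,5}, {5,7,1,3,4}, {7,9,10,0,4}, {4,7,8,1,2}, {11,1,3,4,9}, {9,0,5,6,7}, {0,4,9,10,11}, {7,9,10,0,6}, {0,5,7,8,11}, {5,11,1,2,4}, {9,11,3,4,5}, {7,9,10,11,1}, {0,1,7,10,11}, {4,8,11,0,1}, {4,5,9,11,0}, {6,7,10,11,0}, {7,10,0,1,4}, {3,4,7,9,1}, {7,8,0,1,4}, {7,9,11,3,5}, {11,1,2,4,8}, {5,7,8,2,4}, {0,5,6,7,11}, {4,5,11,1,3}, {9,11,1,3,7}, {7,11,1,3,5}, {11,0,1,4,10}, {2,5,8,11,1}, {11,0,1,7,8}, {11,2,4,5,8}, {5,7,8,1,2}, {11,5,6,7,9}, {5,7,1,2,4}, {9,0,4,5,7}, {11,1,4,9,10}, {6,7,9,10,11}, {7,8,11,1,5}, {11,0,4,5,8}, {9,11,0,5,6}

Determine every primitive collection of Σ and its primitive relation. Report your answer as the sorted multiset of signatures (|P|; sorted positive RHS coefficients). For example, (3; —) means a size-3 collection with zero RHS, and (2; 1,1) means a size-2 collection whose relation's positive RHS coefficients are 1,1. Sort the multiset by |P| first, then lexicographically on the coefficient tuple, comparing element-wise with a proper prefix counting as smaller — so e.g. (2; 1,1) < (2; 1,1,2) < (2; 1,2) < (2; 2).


22 minimal non-faces of Δ(Σ) (on 12 rays):

  • {0,3}:  v_{0} + v_{3} = 0 ; sig = (2; —)
  • {5,10}:  v_{5} + v_{10} = v_{0} ; sig = (2; 1)
  • {8,9}:  v_{8} + v_{9} = v_{0} ; sig = (2; 1)
  • {2,6}:  v_{2} + v_{6} = v_{0} + v_{8} ; sig = (2; 1,1)
  • {2,9}:  v_{2} + v_{9} = v_{4} + v_{8} ; sig = (2; 1,1)
  • {3,8}:  v_{3} + v_{8} = v_{1} + v_{5} ; sig = (2; 1,1)
  • {3,10}:  v_{3} + v_{10} = v_{1} + v_{9} ; sig = (2; 1,1)
  • {4,6}:  v_{4} + v_{6} = v_{0} + v_{9} ; sig = (2; 1,1)
  • {1,6}:  v_{1} + v_{6} = v_{7} + v_{10} + v_{11} ; sig = (2; 1,1,1)
  • {3,6}:  v_{3} + v_{6} = v_{7} + v_{9} + v_{11} ; sig = (2; 1,1,1)
  • {2,10}:  v_{2} + v_{10} = v_{0} + v_{1} + v_{4} + v_{8} ; sig = (2; 1,1,1,1)
  • {6,8}:  v_{6} + v_{8} = 2·v_{0} + v_{7} + v_{11} ; sig = (2; 1,1,2)
  • {0,2}:  v_{0} + v_{2} = v_{4} + 2·v_{8} ; sig = (2; 1,2)
  • {8,10}:  v_{8} + v_{10} = 2·v_{0} + v_{1} ; sig = (2; 1,2)
  • {2,3}:  v_{2} + v_{3} = 2·v_{1} + v_{4} + 2·v_{5} ; sig = (2; 1,2,2)
  • {1,5,9}:  v_{1} + v_{5} + v_{9} = 0 ; sig = (3; —)
  • {4,7,11}:  v_{4} + v_{7} + v_{11} = 0 ; sig = (3; —)
  • {0,1,5}:  v_{0} + v_{1} + v_{5} = v_{8} ; sig = (3; 1)
  • {0,1,9}:  v_{0} + v_{1} + v_{9} = v_{10} ; sig = (3; 1)
  • {2,7,11}:  v_{2} + v_{7} + v_{11} = v_{1} + v_{5} + v_{8} ; sig = (3; 1,1,1)
  • {0,7,9,11}:  v_{0} + v_{7} + v_{9} + v_{11} = v_{6} ; sig = (4; 1)
  • {1,4,5,8}:  v_{1} + v_{4} + v_{5} + v_{8} = v_{2} ; sig = (4; 1)

so the primitive-relation signature multiset is
    (2; —)
    (2; 1)
    (2; 1)
    (2; 1,1)
    (2; 1,1)
    (2; 1,1)
    (2; 1,1)
    (2; 1,1)
    (2; 1,1,1)
    (2; 1,1,1)
    (2; 1,1,1,1)
    (2; 1,1,2)
    (2; 1,2)
    (2; 1,2)
    (2; 1,2,2)
    (3; —)
    (3; —)
    (3; 1)
    (3; 1)
    (3; 1,1,1)
    (4; 1)
    (4; 1)


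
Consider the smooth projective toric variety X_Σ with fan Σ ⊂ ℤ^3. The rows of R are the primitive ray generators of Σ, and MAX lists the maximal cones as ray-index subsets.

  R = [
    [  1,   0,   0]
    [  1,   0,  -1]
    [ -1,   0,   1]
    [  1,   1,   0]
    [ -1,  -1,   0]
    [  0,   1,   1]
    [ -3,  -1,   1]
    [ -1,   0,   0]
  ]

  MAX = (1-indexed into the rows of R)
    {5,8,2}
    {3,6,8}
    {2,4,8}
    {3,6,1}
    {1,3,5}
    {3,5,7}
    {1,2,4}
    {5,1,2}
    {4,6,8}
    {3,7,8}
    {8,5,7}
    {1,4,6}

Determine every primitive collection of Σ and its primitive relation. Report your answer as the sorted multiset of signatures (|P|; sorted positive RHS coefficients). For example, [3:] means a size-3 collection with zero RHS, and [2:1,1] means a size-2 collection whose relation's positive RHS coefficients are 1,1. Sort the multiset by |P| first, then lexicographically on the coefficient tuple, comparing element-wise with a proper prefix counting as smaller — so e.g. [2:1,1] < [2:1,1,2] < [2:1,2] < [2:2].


11 minimal non-faces of Δ(Σ) (on 8 rays):

  P={1,8}:  v_{1} + v_{8} = 0  →  sig = [2:]
  P={2,3}:  v_{2} + v_{3} = 0  →  sig = [2:]
  P={4,5}:  v_{4} + v_{5} = 0  →  sig = [2:]
  P={2,6}:  v_{2} + v_{6} = v_{4}  →  sig = [2:1]
  P={3,4}:  v_{3} + v_{4} = v_{6}  →  sig = [2:1]
  P={5,6}:  v_{5} + v_{6} = v_{3}  →  sig = [2:1]
  P={1,7}:  v_{1} + v_{7} = v_{3} + v_{5}  →  sig = [2:1,1]
  P={2,7}:  v_{2} + v_{7} = v_{5} + v_{8}  →  sig = [2:1,1]
  P={4,7}:  v_{4} + v_{7} = v_{3} + v_{8}  →  sig = [2:1,1]
  P={6,7}:  v_{6} + v_{7} = 2·v_{3} + v_{8}  →  sig = [2:1,2]
  P={3,5,8}:  v_{3} + v_{5} + v_{8} = v_{7}  →  sig = [3:1]

Hence PRS(X_Σ) =
[[2:], [2:], [2:], [2:1], [2:1], [2:1], [2:1,1], [2:1,1], [2:1,1], [2:1,2], [3:1]]


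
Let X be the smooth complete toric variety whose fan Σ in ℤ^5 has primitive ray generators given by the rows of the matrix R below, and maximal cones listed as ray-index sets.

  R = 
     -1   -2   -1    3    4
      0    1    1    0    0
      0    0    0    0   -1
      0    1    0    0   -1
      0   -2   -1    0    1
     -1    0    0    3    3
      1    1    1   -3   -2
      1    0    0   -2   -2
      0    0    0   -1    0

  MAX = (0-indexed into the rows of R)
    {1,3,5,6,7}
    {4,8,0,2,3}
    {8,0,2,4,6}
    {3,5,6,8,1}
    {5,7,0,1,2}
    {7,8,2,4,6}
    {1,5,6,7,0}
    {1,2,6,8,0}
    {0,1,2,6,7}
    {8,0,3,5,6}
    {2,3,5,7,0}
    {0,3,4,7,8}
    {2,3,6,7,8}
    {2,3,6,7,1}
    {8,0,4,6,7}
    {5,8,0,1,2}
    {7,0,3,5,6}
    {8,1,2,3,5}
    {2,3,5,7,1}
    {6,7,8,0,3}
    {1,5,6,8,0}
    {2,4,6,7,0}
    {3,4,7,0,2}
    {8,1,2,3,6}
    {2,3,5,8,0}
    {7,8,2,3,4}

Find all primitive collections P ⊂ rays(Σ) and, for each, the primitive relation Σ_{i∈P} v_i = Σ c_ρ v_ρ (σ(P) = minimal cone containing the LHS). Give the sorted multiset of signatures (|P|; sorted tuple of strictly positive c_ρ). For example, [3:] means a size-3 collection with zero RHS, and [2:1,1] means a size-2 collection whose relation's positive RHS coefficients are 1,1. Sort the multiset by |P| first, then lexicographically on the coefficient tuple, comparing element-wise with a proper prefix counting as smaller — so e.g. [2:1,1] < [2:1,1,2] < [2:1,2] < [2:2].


Primitive collections (9):

  P = {4,5}:  v_{4} + v_{5} = v_{0}  →  sig = [2:1]
  P = {1,4}:  v_{1} + v_{4} = v_{0} + v_{2} + v_{6}  →  sig = [2:1,1,1]
  P = {0,1,3}:  v_{0} + v_{1} + v_{3} = v_{5}  →  sig = [3:1]
  P = {1,7,8}:  v_{1} + v_{7} + v_{8} = v_{6}  →  sig = [3:1]
  P = {2,5,6}:  v_{2} + v_{5} + v_{6} = v_{1}  →  sig = [3:1]
  P = {3,4,6}:  v_{3} + v_{4} + v_{6} = v_{7} + v_{8}  →  sig = [3:1,1]
  P = {5,7,8}:  v_{5} + v_{7} + v_{8} = v_{0} + v_{3} + v_{6}  →  sig = [3:1,1,1]
  P = {0,2,3,6}:  v_{0} + v_{2} + v_{3} + v_{6} = 0  →  sig = [4:]
  P = {0,2,7,8}:  v_{0} + v_{2} + v_{7} + v_{8} = v_{4}  →  sig = [4:1]

Sorted signature multiset PRS(X):
[[2:1], [2:1,1,1], [3:1], [3:1], [3:1], [3:1,1], [3:1,1,1], [4:], [4:1]]


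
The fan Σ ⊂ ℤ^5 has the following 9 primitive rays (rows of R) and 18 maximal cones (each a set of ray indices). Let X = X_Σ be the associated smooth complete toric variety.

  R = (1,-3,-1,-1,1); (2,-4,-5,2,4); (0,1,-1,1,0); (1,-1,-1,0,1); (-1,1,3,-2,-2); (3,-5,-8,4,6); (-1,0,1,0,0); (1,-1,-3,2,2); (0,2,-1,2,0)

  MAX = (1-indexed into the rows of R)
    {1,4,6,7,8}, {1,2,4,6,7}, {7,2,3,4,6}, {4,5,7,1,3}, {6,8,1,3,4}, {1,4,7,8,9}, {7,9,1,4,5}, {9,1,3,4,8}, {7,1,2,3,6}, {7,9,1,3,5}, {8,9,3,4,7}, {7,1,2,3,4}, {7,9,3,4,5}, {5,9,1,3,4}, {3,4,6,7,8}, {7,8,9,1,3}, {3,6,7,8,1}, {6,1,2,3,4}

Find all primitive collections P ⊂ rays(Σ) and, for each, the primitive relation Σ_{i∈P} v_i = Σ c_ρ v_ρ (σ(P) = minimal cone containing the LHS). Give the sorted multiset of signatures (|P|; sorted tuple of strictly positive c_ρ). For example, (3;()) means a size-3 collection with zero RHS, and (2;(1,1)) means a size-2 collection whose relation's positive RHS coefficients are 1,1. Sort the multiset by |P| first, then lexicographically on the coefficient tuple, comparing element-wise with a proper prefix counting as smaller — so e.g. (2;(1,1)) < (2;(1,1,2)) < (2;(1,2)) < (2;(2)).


Primitive collections (9):

  P={5,8}:  v_{5} + v_{8} = 0 — sig = (2;())
  P={2,8}:  v_{2} + v_{8} = v_{6} — sig = (2;(1))
  P={5,6}:  v_{5} + v_{6} = v_{2} — sig = (2;(1))
  P={2,5}:  v_{2} + v_{5} = v_{1} + v_{3} + v_{4} + v_{7} — sig = (2;(1,1,1,1))
  P={2,9}:  v_{2} + v_{9} = 2·v_{8} — sig = (2;(2))
  P={6,9}:  v_{6} + v_{9} = 3·v_{8} — sig = (2;(3))
  P={1,3,4,7,8}:  v_{1} + v_{3} + v_{4} + v_{7} + v_{8} = v_{2} — sig = (5;(1))
  P={1,3,4,7,9}:  v_{1} + v_{3} + v_{4} + v_{7} + v_{9} = v_{8} — sig = (5;(1))
  P={1,3,4,6,7}:  v_{1} + v_{3} + v_{4} + v_{6} + v_{7} = 2·v_{2} — sig = (5;(2))

Signatures (|P|; sorted positive RHS coefficients), sorted:
    (2;())
    (2;(1))
    (2;(1))
    (2;(1,1,1,1))
    (2;(2))
    (2;(3))
    (5;(1))
    (5;(1))
    (5;(2))


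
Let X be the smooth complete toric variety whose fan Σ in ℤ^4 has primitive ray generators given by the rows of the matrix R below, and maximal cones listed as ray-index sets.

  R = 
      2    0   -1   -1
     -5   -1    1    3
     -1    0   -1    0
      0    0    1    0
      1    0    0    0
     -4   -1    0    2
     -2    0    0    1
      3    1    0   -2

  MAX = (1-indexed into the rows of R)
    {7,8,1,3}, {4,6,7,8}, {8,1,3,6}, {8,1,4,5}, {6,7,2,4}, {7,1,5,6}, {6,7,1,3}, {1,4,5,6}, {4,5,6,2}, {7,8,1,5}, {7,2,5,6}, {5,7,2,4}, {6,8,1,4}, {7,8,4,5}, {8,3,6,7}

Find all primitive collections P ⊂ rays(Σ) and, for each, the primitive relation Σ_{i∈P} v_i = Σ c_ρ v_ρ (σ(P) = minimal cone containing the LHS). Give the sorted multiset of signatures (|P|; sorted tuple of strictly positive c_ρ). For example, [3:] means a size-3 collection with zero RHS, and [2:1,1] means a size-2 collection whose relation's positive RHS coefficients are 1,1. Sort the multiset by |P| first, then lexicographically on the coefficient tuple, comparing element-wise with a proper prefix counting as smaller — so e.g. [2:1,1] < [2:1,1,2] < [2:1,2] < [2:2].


9 collections generate NE(X_Σ); each relation:

  P = {1,2}:  v_{1} + v_{2} = v_{5} + v_{6}  ⟹  sig = [2:1,1]
  P = {2,3}:  v_{2} + v_{3} = v_{6} + v_{7}  ⟹  sig = [2:1,1]
  P = {2,8}:  v_{2} + v_{8} = v_{4} + v_{7}  ⟹  sig = [2:1,1]
  P = {3,4}:  v_{3} + v_{4} = v_{6} + v_{8}  ⟹  sig = [2:1,1]
  P = {3,5}:  v_{3} + v_{5} = v_{1} + v_{7}  ⟹  sig = [2:1,1]
  P = {1,4,7}:  v_{1} + v_{4} + v_{7} = 0  ⟹  sig = [3:]
  P = {5,6,8}:  v_{5} + v_{6} + v_{8} = 0  ⟹  sig = [3:]
  P = {1,6,7,8}:  v_{1} + v_{6} + v_{7} + v_{8} = v_{3}  ⟹  sig = [4:1]
  P = {4,5,6,7}:  v_{4} + v_{5} + v_{6} + v_{7} = v_{2}  ⟹  sig = [4:1]

Sorted signature multiset PRS(X):
    [2:1,1]
    [2:1,1]
    [2:1,1]
    [2:1,1]
    [2:1,1]
    [3:]
    [3:]
    [4:1]
    [4:1]


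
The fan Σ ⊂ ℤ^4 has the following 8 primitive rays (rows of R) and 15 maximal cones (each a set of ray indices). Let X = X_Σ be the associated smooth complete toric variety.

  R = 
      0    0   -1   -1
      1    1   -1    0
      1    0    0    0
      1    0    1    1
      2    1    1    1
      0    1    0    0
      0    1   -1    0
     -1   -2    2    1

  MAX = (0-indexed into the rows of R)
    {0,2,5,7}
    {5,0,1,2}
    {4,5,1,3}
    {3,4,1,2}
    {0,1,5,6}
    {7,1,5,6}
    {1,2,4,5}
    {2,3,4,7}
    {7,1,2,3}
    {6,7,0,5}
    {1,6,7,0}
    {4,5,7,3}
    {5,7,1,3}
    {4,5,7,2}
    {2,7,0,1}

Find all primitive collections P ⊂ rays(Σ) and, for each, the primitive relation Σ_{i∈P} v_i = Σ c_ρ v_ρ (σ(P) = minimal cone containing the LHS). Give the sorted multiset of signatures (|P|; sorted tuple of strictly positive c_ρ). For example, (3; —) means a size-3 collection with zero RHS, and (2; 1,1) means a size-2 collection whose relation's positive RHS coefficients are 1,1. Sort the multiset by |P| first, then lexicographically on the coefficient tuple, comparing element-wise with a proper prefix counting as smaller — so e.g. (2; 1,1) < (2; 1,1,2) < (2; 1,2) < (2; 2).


9 collections generate NE(X_Σ); each relation:

  P = {0,3}:  v_{0} + v_{3} = v_{2} ; sig = (2; 1)
  P = {2,6}:  v_{2} + v_{6} = v_{1} ; sig = (2; 1)
  P = {4,6}:  v_{4} + v_{6} = v_{1} + v_{3} + v_{5} ; sig = (2; 1,1,1)
  P = {3,6}:  v_{3} + v_{6} = 2·v_{1} + v_{5} + v_{7} ; sig = (2; 1,1,2)
  P = {0,4}:  v_{0} + v_{4} = 2·v_{2} + v_{5} ; sig = (2; 1,2)
  P = {2,3,5}:  v_{2} + v_{3} + v_{5} = v_{4} ; sig = (3; 1)
  P = {1,4,7}:  v_{1} + v_{4} + v_{7} = 2·v_{3} ; sig = (3; 2)
  P = {0,1,5,7}:  v_{0} + v_{1} + v_{5} + v_{7} = 0 ; sig = (4; —)
  P = {1,2,5,7}:  v_{1} + v_{2} + v_{5} + v_{7} = v_{3} ; sig = (4; 1)

so the primitive-relation signature multiset is
[(2; 1), (2; 1), (2; 1,1,1), (2; 1,1,2), (2; 1,2), (3; 1), (3; 2), (4; —), (4; 1)]


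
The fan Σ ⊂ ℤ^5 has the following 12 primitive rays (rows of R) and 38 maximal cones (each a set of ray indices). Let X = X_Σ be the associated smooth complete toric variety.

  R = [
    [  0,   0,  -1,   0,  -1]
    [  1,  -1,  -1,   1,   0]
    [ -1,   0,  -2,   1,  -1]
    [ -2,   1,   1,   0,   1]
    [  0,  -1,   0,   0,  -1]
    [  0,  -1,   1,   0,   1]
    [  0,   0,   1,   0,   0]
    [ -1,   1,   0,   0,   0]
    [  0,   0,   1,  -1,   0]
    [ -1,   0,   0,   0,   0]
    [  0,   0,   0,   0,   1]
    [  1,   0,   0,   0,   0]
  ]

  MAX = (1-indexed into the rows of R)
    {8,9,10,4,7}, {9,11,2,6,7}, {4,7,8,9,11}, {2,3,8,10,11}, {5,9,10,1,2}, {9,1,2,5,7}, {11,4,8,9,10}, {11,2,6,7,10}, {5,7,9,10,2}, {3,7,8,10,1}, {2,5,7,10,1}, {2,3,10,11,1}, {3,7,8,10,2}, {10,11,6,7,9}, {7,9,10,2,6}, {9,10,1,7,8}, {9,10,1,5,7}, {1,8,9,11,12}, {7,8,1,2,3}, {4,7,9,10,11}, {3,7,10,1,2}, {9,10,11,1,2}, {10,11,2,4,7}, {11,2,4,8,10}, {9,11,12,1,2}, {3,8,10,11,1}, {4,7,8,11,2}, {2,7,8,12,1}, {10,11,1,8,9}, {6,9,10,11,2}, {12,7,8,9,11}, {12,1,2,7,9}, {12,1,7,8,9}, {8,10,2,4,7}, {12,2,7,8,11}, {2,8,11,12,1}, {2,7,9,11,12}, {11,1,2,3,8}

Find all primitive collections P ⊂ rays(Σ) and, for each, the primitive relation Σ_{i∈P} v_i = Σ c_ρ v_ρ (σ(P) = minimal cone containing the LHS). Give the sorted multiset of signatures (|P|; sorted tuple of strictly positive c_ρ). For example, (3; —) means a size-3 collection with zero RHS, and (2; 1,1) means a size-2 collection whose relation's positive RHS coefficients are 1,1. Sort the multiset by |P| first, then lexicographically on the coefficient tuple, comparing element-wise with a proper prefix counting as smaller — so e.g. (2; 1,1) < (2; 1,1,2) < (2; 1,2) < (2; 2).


|primitive collections| = 25. Relations:

  P={10,12}:  v_{10} + v_{12} = 0  ⟹  sig = (2; —)
  P={1,4}:  v_{1} + v_{4} = v_{8} + v_{10}  ⟹  sig = (2; 1,1)
  P={3,9}:  v_{3} + v_{9} = v_{1} + v_{10}  ⟹  sig = (2; 1,1)
  P={1,6}:  v_{1} + v_{6} = v_{2} + v_{9} + v_{10}  ⟹  sig = (2; 1,1,1)
  P={3,12}:  v_{3} + v_{12} = v_{1} + v_{2} + v_{8}  ⟹  sig = (2; 1,1,1)
  P={4,12}:  v_{4} + v_{12} = v_{7} + v_{8} + v_{11}  ⟹  sig = (2; 1,1,1)
  P={5,8}:  v_{5} + v_{8} = v_{1} + v_{7} + v_{10}  ⟹  sig = (2; 1,1,1)
  P={5,11}:  v_{5} + v_{11} = v_{2} + v_{9} + v_{10}  ⟹  sig = (2; 1,1,1)
  P={6,8}:  v_{6} + v_{8} = v_{7} + v_{10} + v_{11}  ⟹  sig = (2; 1,1,1)
  P={5,12}:  v_{5} + v_{12} = v_{1} + v_{2} + v_{7} + v_{9}  ⟹  sig = (2; 1,1,1,1)
  P={6,12}:  v_{6} + v_{12} = v_{2} + v_{7} + v_{9} + v_{11}  ⟹  sig = (2; 1,1,1,1)
  P={3,5}:  v_{3} + v_{5} = 2·v_{1} + v_{2} + v_{7} + 2·v_{10}  ⟹  sig = (2; 1,1,2,2)
  P={3,6}:  v_{3} + v_{6} = v_{2} + 2·v_{10}  ⟹  sig = (2; 1,2)
  P={4,5}:  v_{4} + v_{5} = v_{7} + 2·v_{10}  ⟹  sig = (2; 1,2)
  P={3,4}:  v_{3} + v_{4} = v_{2} + 2·v_{8} + 2·v_{10}  ⟹  sig = (2; 1,2,2)
  P={5,6}:  v_{5} + v_{6} = 2·v_{2} + v_{7} + 2·v_{9} + 2·v_{10}  ⟹  sig = (2; 1,2,2,2)
  P={4,6}:  v_{4} + v_{6} = 2·v_{7} + 2·v_{10} + 2·v_{11}  ⟹  sig = (2; 2,2,2)
  P={1,7,11}:  v_{1} + v_{7} + v_{11} = 0  ⟹  sig = (3; —)
  P={2,8,9}:  v_{2} + v_{8} + v_{9} = 0  ⟹  sig = (3; —)
  P={2,4,9}:  v_{2} + v_{4} + v_{9} = v_{7} + v_{10} + v_{11}  ⟹  sig = (3; 1,1,1)
  P={3,7,11}:  v_{3} + v_{7} + v_{11} = v_{2} + v_{8} + v_{10}  ⟹  sig = (3; 1,1,1)
  P={1,2,8,10}:  v_{1} + v_{2} + v_{8} + v_{10} = v_{3}  ⟹  sig = (4; 1)
  P={7,8,10,11}:  v_{7} + v_{8} + v_{10} + v_{11} = v_{4}  ⟹  sig = (4; 1)
  P={1,2,7,9,10}:  v_{1} + v_{2} + v_{7} + v_{9} + v_{10} = v_{5}  ⟹  sig = (5; 1)
  P={2,7,9,10,11}:  v_{2} + v_{7} + v_{9} + v_{10} + v_{11} = v_{6}  ⟹  sig = (5; 1)

so the primitive-relation signature multiset is
    (2; —)
    (2; 1,1)
    (2; 1,1)
    (2; 1,1,1)
    (2; 1,1,1)
    (2; 1,1,1)
    (2; 1,1,1)
    (2; 1,1,1)
    (2; 1,1,1)
    (2; 1,1,1,1)
    (2; 1,1,1,1)
    (2; 1,1,2,2)
    (2; 1,2)
    (2; 1,2)
    (2; 1,2,2)
    (2; 1,2,2,2)
    (2; 2,2,2)
    (3; —)
    (3; —)
    (3; 1,1,1)
    (3; 1,1,1)
    (4; 1)
    (4; 1)
    (5; 1)
    (5; 1)


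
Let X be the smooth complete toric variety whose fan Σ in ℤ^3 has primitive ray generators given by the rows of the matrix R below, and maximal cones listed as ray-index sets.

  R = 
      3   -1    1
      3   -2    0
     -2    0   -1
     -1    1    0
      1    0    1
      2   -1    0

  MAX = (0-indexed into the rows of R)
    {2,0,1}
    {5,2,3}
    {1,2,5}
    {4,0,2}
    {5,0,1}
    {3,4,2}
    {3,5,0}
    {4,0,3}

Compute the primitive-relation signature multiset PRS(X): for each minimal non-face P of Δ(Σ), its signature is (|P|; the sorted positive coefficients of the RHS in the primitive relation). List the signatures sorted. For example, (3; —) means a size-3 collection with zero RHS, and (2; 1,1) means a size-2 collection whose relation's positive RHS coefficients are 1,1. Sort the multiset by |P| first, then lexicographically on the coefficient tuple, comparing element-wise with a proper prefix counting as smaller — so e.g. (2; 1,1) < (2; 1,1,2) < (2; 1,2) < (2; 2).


5 collections generate NE(X_Σ); each relation:

  {1,3}:  v_{1} + v_{3} = v_{5}  ⇒ sig = (2; 1)
  {4,5}:  v_{4} + v_{5} = v_{0}  ⇒ sig = (2; 1)
  {1,4}:  v_{1} + v_{4} = 2·v_{0} + v_{2}  ⇒ sig = (2; 1,2)
  {0,2,3}:  v_{0} + v_{2} + v_{3} = 0  ⇒ sig = (3; —)
  {0,2,5}:  v_{0} + v_{2} + v_{5} = v_{1}  ⇒ sig = (3; 1)

Signatures (|P|; sorted positive RHS coefficients), sorted:
    (2; 1)
    (2; 1)
    (2; 1,2)
    (3; —)
    (3; 1)


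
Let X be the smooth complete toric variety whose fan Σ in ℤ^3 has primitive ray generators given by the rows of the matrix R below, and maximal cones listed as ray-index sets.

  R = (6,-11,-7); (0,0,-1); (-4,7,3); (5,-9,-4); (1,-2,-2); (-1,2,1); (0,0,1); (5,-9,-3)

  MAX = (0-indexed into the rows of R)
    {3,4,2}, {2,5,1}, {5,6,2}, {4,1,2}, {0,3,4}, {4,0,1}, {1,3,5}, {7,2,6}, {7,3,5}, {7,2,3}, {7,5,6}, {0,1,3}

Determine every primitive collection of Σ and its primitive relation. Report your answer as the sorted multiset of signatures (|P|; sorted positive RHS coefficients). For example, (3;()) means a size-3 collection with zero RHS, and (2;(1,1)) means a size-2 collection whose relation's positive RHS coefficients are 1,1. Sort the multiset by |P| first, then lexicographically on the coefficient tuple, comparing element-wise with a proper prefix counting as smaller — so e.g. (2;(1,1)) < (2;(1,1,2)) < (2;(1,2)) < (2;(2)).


|primitive collections| = 14. Relations:

  P={1,6}:  v_{1} + v_{6} = 0  ⟹  sig = (2;())
  P={1,7}:  v_{1} + v_{7} = v_{3}  ⟹  sig = (2;(1))
  P={3,6}:  v_{3} + v_{6} = v_{7}  ⟹  sig = (2;(1))
  P={4,5}:  v_{4} + v_{5} = v_{1}  ⟹  sig = (2;(1))
  P={0,6}:  v_{0} + v_{6} = v_{3} + v_{4}  ⟹  sig = (2;(1,1))
  P={4,6}:  v_{4} + v_{6} = v_{2} + v_{3}  ⟹  sig = (2;(1,1))
  P={0,5}:  v_{0} + v_{5} = 2·v_{1} + v_{3}  ⟹  sig = (2;(1,2))
  P={0,7}:  v_{0} + v_{7} = 2·v_{3} + v_{4}  ⟹  sig = (2;(1,2))
  P={4,7}:  v_{4} + v_{7} = v_{2} + 2·v_{3}  ⟹  sig = (2;(1,2))
  P={0,2}:  v_{0} + v_{2} = 2·v_{4}  ⟹  sig = (2;(2))
  P={2,3,5}:  v_{2} + v_{3} + v_{5} = 0  ⟹  sig = (3;())
  P={1,2,3}:  v_{1} + v_{2} + v_{3} = v_{4}  ⟹  sig = (3;(1))
  P={1,3,4}:  v_{1} + v_{3} + v_{4} = v_{0}  ⟹  sig = (3;(1))
  P={2,5,7}:  v_{2} + v_{5} + v_{7} = v_{6}  ⟹  sig = (3;(1))

so the primitive-relation signature multiset is
{ (2;()),  (2;(1)) ×3,  (2;(1,1)) ×2,  (2;(1,2)) ×3,  (2;(2)),  (3;()),  (3;(1)) ×3 }
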